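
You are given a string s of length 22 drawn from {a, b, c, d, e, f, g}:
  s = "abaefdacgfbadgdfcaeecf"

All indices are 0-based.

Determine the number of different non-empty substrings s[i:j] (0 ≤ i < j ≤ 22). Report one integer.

236

sorted suffixes:
  #0 SA[0]=0  'abaefdacgfbadgdfcaeecf'
  #1 SA[1]=6  'acgfbadgdfcaeecf'
  #2 SA[2]=11  'adgdfcaeecf'
  #3 SA[3]=17  'aeecf'
  #4 SA[4]=2  'aefdacgfbadgdfcaeecf'
  #5 SA[5]=10  'badgdfcaeecf'
  #6 SA[6]=1  'baefdacgfbadgdfcaeecf'
  #7 SA[7]=16  'caeecf'
  #8 SA[8]=20  'cf'
  #9 SA[9]=7  'cgfbadgdfcaeecf'
  #10 SA[10]=5  'dacgfbadgdfcaeecf'
  #11 SA[11]=14  'dfcaeecf'
  #12 SA[12]=12  'dgdfcaeecf'
  #13 SA[13]=19  'ecf'
  #14 SA[14]=18  'eecf'
  #15 SA[15]=3  'efdacgfbadgdfcaeecf'
  #16 SA[16]=21  'f'
  #17 SA[17]=9  'fbadgdfcaeecf'
  #18 SA[18]=15  'fcaeecf'
  #19 SA[19]=4  'fdacgfbadgdfcaeecf'
  #20 SA[20]=13  'gdfcaeecf'
  #21 SA[21]=8  'gfbadgdfcaeecf'

SA = [0, 6, 11, 17, 2, 10, 1, 16, 20, 7, 5, 14, 12, 19, 18, 3, 21, 9, 15, 4, 13, 8]
rank  pair      lcp
   1  s[0:],s[6:]  1  'a'
   2  s[6:],s[11:]  1  'a'
   3  s[11:],s[17:]  1  'a'
   4  s[17:],s[2:]  2  'ae'
   5  s[2:],s[10:]  0  ''
   6  s[10:],s[1:]  2  'ba'
   7  s[1:],s[16:]  0  ''
   8  s[16:],s[20:]  1  'c'
   9  s[20:],s[7:]  1  'c'
  10  s[7:],s[5:]  0  ''
  11  s[5:],s[14:]  1  'd'
  12  s[14:],s[12:]  1  'd'
  13  s[12:],s[19:]  0  ''
  14  s[19:],s[18:]  1  'e'
  15  s[18:],s[3:]  1  'e'
  16  s[3:],s[21:]  0  ''
  17  s[21:],s[9:]  1  'f'
  18  s[9:],s[15:]  1  'f'
  19  s[15:],s[4:]  1  'f'
  20  s[4:],s[13:]  0  ''
  21  s[13:],s[8:]  1  'g'

n(n+1)/2 = 22·23/2 = 253
Σ LCP = 0 + 1 + 1 + 1 + 2 + 0 + 2 + 0 + 1 + 1 + 0 + 1 + 1 + 0 + 1 + 1 + 0 + 1 + 1 + 1 + 0 + 1 = 17
distinct = 253 − 17 = 236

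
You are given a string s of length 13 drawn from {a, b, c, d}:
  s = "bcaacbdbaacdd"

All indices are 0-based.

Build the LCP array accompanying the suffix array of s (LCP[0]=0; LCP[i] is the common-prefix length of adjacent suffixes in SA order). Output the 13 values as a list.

[0, 3, 1, 2, 0, 1, 1, 0, 1, 1, 0, 1, 1]

rank→(start, suffix):
  0 → (2, 'aacbdbaacdd')
  1 → (8, 'aacdd')
  2 → (3, 'acbdbaacdd')
  3 → (9, 'acdd')
  4 → (7, 'baacdd')
  5 → (0, 'bcaacbdbaacdd')
  6 → (5, 'bdbaacdd')
  7 → (1, 'caacbdbaacdd')
  8 → (4, 'cbdbaacdd')
  9 → (10, 'cdd')
  10 → (12, 'd')
  11 → (6, 'dbaacdd')
  12 → (11, 'dd')

SA = [2, 8, 3, 9, 7, 0, 5, 1, 4, 10, 12, 6, 11]
rank  pair      lcp
   1  s[2:],s[8:]  3  'aac'
   2  s[8:],s[3:]  1  'a'
   3  s[3:],s[9:]  2  'ac'
   4  s[9:],s[7:]  0  ''
   5  s[7:],s[0:]  1  'b'
   6  s[0:],s[5:]  1  'b'
   7  s[5:],s[1:]  0  ''
   8  s[1:],s[4:]  1  'c'
   9  s[4:],s[10:]  1  'c'
  10  s[10:],s[12:]  0  ''
  11  s[12:],s[6:]  1  'd'
  12  s[6:],s[11:]  1  'd'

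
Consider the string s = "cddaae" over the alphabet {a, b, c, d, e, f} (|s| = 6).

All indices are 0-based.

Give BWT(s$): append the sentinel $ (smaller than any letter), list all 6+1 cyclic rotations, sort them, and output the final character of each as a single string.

rank  rotation last
    0  $cddaae  e
    1  aae$cdd  d
    2  ae$cdda  a
    3  cddaae$  $
    4  daae$cd  d
    5  ddaae$c  c
    6  e$cddaa  a

eda$dca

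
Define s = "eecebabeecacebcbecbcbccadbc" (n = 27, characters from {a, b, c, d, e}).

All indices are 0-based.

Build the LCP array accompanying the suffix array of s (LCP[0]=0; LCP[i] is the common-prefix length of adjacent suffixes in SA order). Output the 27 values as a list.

[0, 1, 1, 0, 1, 2, 3, 2, 1, 2, 0, 1, 2, 1, 3, 2, 1, 1, 3, 0, 0, 2, 1, 2, 2, 1, 3]

sorted suffixes:
  #0 SA[0]=5  'abeecacebcbecbcbccadbc'
  #1 SA[1]=10  'acebcbecbcbccadbc'
  #2 SA[2]=23  'adbc'
  #3 SA[3]=4  'babeecacebcbecbcbccadbc'
  #4 SA[4]=25  'bc'
  #5 SA[5]=18  'bcbccadbc'
  #6 SA[6]=13  'bcbecbcbccadbc'
  #7 SA[7]=20  'bccadbc'
  #8 SA[8]=15  'becbcbccadbc'
  #9 SA[9]=6  'beecacebcbecbcbccadbc'
  #10 SA[10]=26  'c'
  #11 SA[11]=9  'cacebcbecbcbccadbc'
  #12 SA[12]=22  'cadbc'
  #13 SA[13]=17  'cbcbccadbc'
  #14 SA[14]=19  'cbccadbc'
  #15 SA[15]=14  'cbecbcbccadbc'
  #16 SA[16]=21  'ccadbc'
  #17 SA[17]=2  'cebabeecacebcbecbcbccadbc'
  #18 SA[18]=11  'cebcbecbcbccadbc'
  #19 SA[19]=24  'dbc'
  #20 SA[20]=3  'ebabeecacebcbecbcbccadbc'
  #21 SA[21]=12  'ebcbecbcbccadbc'
  #22 SA[22]=8  'ecacebcbecbcbccadbc'
  #23 SA[23]=16  'ecbcbccadbc'
  #24 SA[24]=1  'ecebabeecacebcbecbcbccadbc'
  #25 SA[25]=7  'eecacebcbecbcbccadbc'
  #26 SA[26]=0  'eecebabeecacebcbecbcbccadbc'

SA = [5, 10, 23, 4, 25, 18, 13, 20, 15, 6, 26, 9, 22, 17, 19, 14, 21, 2, 11, 24, 3, 12, 8, 16, 1, 7, 0]
[i] adj suffixes → lcp
  [1] 5/10 → 1 ('a')
  [2] 10/23 → 1 ('a')
  [3] 23/4 → 0 ('')
  [4] 4/25 → 1 ('b')
  [5] 25/18 → 2 ('bc')
  [6] 18/13 → 3 ('bcb')
  [7] 13/20 → 2 ('bc')
  [8] 20/15 → 1 ('b')
  [9] 15/6 → 2 ('be')
  [10] 6/26 → 0 ('')
  [11] 26/9 → 1 ('c')
  [12] 9/22 → 2 ('ca')
  [13] 22/17 → 1 ('c')
  [14] 17/19 → 3 ('cbc')
  [15] 19/14 → 2 ('cb')
  [16] 14/21 → 1 ('c')
  [17] 21/2 → 1 ('c')
  [18] 2/11 → 3 ('ceb')
  [19] 11/24 → 0 ('')
  [20] 24/3 → 0 ('')
  [21] 3/12 → 2 ('eb')
  [22] 12/8 → 1 ('e')
  [23] 8/16 → 2 ('ec')
  [24] 16/1 → 2 ('ec')
  [25] 1/7 → 1 ('e')
  [26] 7/0 → 3 ('eec')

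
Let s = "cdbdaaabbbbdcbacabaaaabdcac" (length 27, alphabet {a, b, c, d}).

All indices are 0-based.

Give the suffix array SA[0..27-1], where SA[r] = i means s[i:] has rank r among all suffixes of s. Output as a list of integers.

rank | idx | suffix
   0 |  18 | aaaabdcac
   1 |   4 | aaabbbbdcbacabaaaabdcac
   2 |  19 | aaabdcac
   3 |   5 | aabbbbdcbacabaaaabdcac
   4 |  20 | aabdcac
   5 |  16 | abaaaabdcac
   6 |   6 | abbbbdcbacabaaaabdcac
   7 |  21 | abdcac
   8 |  25 | ac
   9 |  14 | acabaaaabdcac
  10 |  17 | baaaabdcac
  11 |  13 | bacabaaaabdcac
  12 |   7 | bbbbdcbacabaaaabdcac
  13 |   8 | bbbdcbacabaaaabdcac
  14 |   9 | bbdcbacabaaaabdcac
  15 |   2 | bdaaabbbbdcbacabaaaabdcac
  16 |  22 | bdcac
  17 |  10 | bdcbacabaaaabdcac
  18 |  26 | c
  19 |  15 | cabaaaabdcac
  20 |  24 | cac
  21 |  12 | cbacabaaaabdcac
  22 |   0 | cdbdaaabbbbdcbacabaaaabdcac
  23 |   3 | daaabbbbdcbacabaaaabdcac
  24 |   1 | dbdaaabbbbdcbacabaaaabdcac
  25 |  23 | dcac
  26 |  11 | dcbacabaaaabdcac

[18, 4, 19, 5, 20, 16, 6, 21, 25, 14, 17, 13, 7, 8, 9, 2, 22, 10, 26, 15, 24, 12, 0, 3, 1, 23, 11]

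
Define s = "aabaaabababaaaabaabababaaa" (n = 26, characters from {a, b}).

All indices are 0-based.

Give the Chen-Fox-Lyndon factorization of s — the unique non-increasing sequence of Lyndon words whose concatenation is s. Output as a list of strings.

emit factor 1: 'aab' (i=0, period=3)
emit factor 2: 'aaababab' (i=3, period=8)
emit factor 3: 'aaaabaababab' (i=11, period=12)
emit factor 4: 'a' (i=23, period=1)
emit factor 5: 'a' (i=24, period=1)
emit factor 6: 'a' (i=25, period=1)

["aab", "aaababab", "aaaabaababab", "a", "a", "a"]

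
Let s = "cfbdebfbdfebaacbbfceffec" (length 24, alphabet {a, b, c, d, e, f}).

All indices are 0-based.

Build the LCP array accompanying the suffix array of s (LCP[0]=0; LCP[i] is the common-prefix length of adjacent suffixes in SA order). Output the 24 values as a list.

rank→(start, suffix):
  0 → (12, 'aacbbfceffec')
  1 → (13, 'acbbfceffec')
  2 → (11, 'baacbbfceffec')
  3 → (15, 'bbfceffec')
  4 → (2, 'bdebfbdfebaacbbfceffec')
  5 → (7, 'bdfebaacbbfceffec')
  6 → (5, 'bfbdfebaacbbfceffec')
  7 → (16, 'bfceffec')
  8 → (23, 'c')
  9 → (14, 'cbbfceffec')
  10 → (18, 'ceffec')
  11 → (0, 'cfbdebfbdfebaacbbfceffec')
  12 → (3, 'debfbdfebaacbbfceffec')
  13 → (8, 'dfebaacbbfceffec')
  14 → (10, 'ebaacbbfceffec')
  15 → (4, 'ebfbdfebaacbbfceffec')
  16 → (22, 'ec')
  17 → (19, 'effec')
  18 → (1, 'fbdebfbdfebaacbbfceffec')
  19 → (6, 'fbdfebaacbbfceffec')
  20 → (17, 'fceffec')
  21 → (9, 'febaacbbfceffec')
  22 → (21, 'fec')
  23 → (20, 'ffec')

SA = [12, 13, 11, 15, 2, 7, 5, 16, 23, 14, 18, 0, 3, 8, 10, 4, 22, 19, 1, 6, 17, 9, 21, 20]
rank  pair      lcp
   1  s[12:],s[13:]  1  'a'
   2  s[13:],s[11:]  0  ''
   3  s[11:],s[15:]  1  'b'
   4  s[15:],s[2:]  1  'b'
   5  s[2:],s[7:]  2  'bd'
   6  s[7:],s[5:]  1  'b'
   7  s[5:],s[16:]  2  'bf'
   8  s[16:],s[23:]  0  ''
   9  s[23:],s[14:]  1  'c'
  10  s[14:],s[18:]  1  'c'
  11  s[18:],s[0:]  1  'c'
  12  s[0:],s[3:]  0  ''
  13  s[3:],s[8:]  1  'd'
  14  s[8:],s[10:]  0  ''
  15  s[10:],s[4:]  2  'eb'
  16  s[4:],s[22:]  1  'e'
  17  s[22:],s[19:]  1  'e'
  18  s[19:],s[1:]  0  ''
  19  s[1:],s[6:]  3  'fbd'
  20  s[6:],s[17:]  1  'f'
  21  s[17:],s[9:]  1  'f'
  22  s[9:],s[21:]  2  'fe'
  23  s[21:],s[20:]  1  'f'

[0, 1, 0, 1, 1, 2, 1, 2, 0, 1, 1, 1, 0, 1, 0, 2, 1, 1, 0, 3, 1, 1, 2, 1]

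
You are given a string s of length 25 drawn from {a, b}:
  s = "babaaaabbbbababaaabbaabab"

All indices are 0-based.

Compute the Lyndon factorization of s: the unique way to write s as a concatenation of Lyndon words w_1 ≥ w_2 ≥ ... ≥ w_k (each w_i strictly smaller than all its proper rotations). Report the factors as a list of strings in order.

emit factor 1: 'b' (i=0, period=1)
emit factor 2: 'ab' (i=1, period=2)
emit factor 3: 'aaaabbbbababaaabbaabab' (i=3, period=22)

["b", "ab", "aaaabbbbababaaabbaabab"]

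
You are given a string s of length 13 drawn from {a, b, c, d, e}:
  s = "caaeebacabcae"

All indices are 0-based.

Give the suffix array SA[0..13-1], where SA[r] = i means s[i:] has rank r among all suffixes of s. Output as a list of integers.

[1, 8, 6, 11, 2, 5, 9, 0, 7, 10, 12, 4, 3]

rank→(start, suffix):
  0 → (1, 'aaeebacabcae')
  1 → (8, 'abcae')
  2 → (6, 'acabcae')
  3 → (11, 'ae')
  4 → (2, 'aeebacabcae')
  5 → (5, 'bacabcae')
  6 → (9, 'bcae')
  7 → (0, 'caaeebacabcae')
  8 → (7, 'cabcae')
  9 → (10, 'cae')
  10 → (12, 'e')
  11 → (4, 'ebacabcae')
  12 → (3, 'eebacabcae')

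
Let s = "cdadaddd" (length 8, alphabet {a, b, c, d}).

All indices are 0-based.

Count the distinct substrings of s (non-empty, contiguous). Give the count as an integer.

27

rank→(start, suffix):
  0 → (2, 'adaddd')
  1 → (4, 'addd')
  2 → (0, 'cdadaddd')
  3 → (7, 'd')
  4 → (1, 'dadaddd')
  5 → (3, 'daddd')
  6 → (6, 'dd')
  7 → (5, 'ddd')

SA = [2, 4, 0, 7, 1, 3, 6, 5]
[i] adj suffixes → lcp
  [1] 2/4 → 2 ('ad')
  [2] 4/0 → 0 ('')
  [3] 0/7 → 0 ('')
  [4] 7/1 → 1 ('d')
  [5] 1/3 → 3 ('dad')
  [6] 3/6 → 1 ('d')
  [7] 6/5 → 2 ('dd')

n(n+1)/2 = 8·9/2 = 36
Σ LCP = 0 + 2 + 0 + 0 + 1 + 3 + 1 + 2 = 9
distinct = 36 − 9 = 27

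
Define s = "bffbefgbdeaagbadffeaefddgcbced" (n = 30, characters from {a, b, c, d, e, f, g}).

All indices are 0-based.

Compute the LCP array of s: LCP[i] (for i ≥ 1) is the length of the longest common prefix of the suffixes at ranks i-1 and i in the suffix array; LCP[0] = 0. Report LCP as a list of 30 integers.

rank | idx | suffix
   0 |  10 | aagbadffeaefddgcbced
   1 |  14 | adffeaefddgcbced
   2 |  19 | aefddgcbced
   3 |  11 | agbadffeaefddgcbced
   4 |  13 | badffeaefddgcbced
   5 |  26 | bced
   6 |   7 | bdeaagbadffeaefddgcbced
   7 |   3 | befgbdeaagbadffeaefddgcbced
   8 |   0 | bffbefgbdeaagbadffeaefddgcbced
   9 |  25 | cbced
  10 |  27 | ced
  11 |  29 | d
  12 |  22 | ddgcbced
  13 |   8 | deaagbadffeaefddgcbced
  14 |  15 | dffeaefddgcbced
  15 |  23 | dgcbced
  16 |   9 | eaagbadffeaefddgcbced
  17 |  18 | eaefddgcbced
  18 |  28 | ed
  19 |  20 | efddgcbced
  20 |   4 | efgbdeaagbadffeaefddgcbced
  21 |   2 | fbefgbdeaagbadffeaefddgcbced
  22 |  21 | fddgcbced
  23 |  17 | feaefddgcbced
  24 |   1 | ffbefgbdeaagbadffeaefddgcbced
  25 |  16 | ffeaefddgcbced
  26 |   5 | fgbdeaagbadffeaefddgcbced
  27 |  12 | gbadffeaefddgcbced
  28 |   6 | gbdeaagbadffeaefddgcbced
  29 |  24 | gcbced

SA = [10, 14, 19, 11, 13, 26, 7, 3, 0, 25, 27, 29, 22, 8, 15, 23, 9, 18, 28, 20, 4, 2, 21, 17, 1, 16, 5, 12, 6, 24]
i: (SA[i-1],SA[i]) lcp shared
  1: (10,14) 1 'a'
  2: (14,19) 1 'a'
  3: (19,11) 1 'a'
  4: (11,13) 0 ''
  5: (13,26) 1 'b'
  6: (26,7) 1 'b'
  7: (7,3) 1 'b'
  8: (3,0) 1 'b'
  9: (0,25) 0 ''
  10: (25,27) 1 'c'
  11: (27,29) 0 ''
  12: (29,22) 1 'd'
  13: (22,8) 1 'd'
  14: (8,15) 1 'd'
  15: (15,23) 1 'd'
  16: (23,9) 0 ''
  17: (9,18) 2 'ea'
  18: (18,28) 1 'e'
  19: (28,20) 1 'e'
  20: (20,4) 2 'ef'
  21: (4,2) 0 ''
  22: (2,21) 1 'f'
  23: (21,17) 1 'f'
  24: (17,1) 1 'f'
  25: (1,16) 2 'ff'
  26: (16,5) 1 'f'
  27: (5,12) 0 ''
  28: (12,6) 2 'gb'
  29: (6,24) 1 'g'

[0, 1, 1, 1, 0, 1, 1, 1, 1, 0, 1, 0, 1, 1, 1, 1, 0, 2, 1, 1, 2, 0, 1, 1, 1, 2, 1, 0, 2, 1]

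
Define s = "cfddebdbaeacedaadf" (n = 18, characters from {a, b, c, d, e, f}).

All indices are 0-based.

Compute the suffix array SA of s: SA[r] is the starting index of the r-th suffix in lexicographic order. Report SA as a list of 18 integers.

[14, 10, 15, 8, 7, 5, 11, 0, 13, 6, 2, 3, 16, 9, 4, 12, 17, 1]

rank | idx | suffix
   0 |  14 | aadf
   1 |  10 | acedaadf
   2 |  15 | adf
   3 |   8 | aeacedaadf
   4 |   7 | baeacedaadf
   5 |   5 | bdbaeacedaadf
   6 |  11 | cedaadf
   7 |   0 | cfddebdbaeacedaadf
   8 |  13 | daadf
   9 |   6 | dbaeacedaadf
  10 |   2 | ddebdbaeacedaadf
  11 |   3 | debdbaeacedaadf
  12 |  16 | df
  13 |   9 | eacedaadf
  14 |   4 | ebdbaeacedaadf
  15 |  12 | edaadf
  16 |  17 | f
  17 |   1 | fddebdbaeacedaadf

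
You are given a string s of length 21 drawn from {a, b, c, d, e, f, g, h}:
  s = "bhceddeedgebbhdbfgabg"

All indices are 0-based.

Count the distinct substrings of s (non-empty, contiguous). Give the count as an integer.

rank→(start, suffix):
  0 → (18, 'abg')
  1 → (11, 'bbhdbfgabg')
  2 → (15, 'bfgabg')
  3 → (19, 'bg')
  4 → (0, 'bhceddeedgebbhdbfgabg')
  5 → (12, 'bhdbfgabg')
  6 → (2, 'ceddeedgebbhdbfgabg')
  7 → (14, 'dbfgabg')
  8 → (4, 'ddeedgebbhdbfgabg')
  9 → (5, 'deedgebbhdbfgabg')
  10 → (8, 'dgebbhdbfgabg')
  11 → (10, 'ebbhdbfgabg')
  12 → (3, 'eddeedgebbhdbfgabg')
  13 → (7, 'edgebbhdbfgabg')
  14 → (6, 'eedgebbhdbfgabg')
  15 → (16, 'fgabg')
  16 → (20, 'g')
  17 → (17, 'gabg')
  18 → (9, 'gebbhdbfgabg')
  19 → (1, 'hceddeedgebbhdbfgabg')
  20 → (13, 'hdbfgabg')

SA = [18, 11, 15, 19, 0, 12, 2, 14, 4, 5, 8, 10, 3, 7, 6, 16, 20, 17, 9, 1, 13]
rank  pair      lcp
   1  s[18:],s[11:]  0  ''
   2  s[11:],s[15:]  1  'b'
   3  s[15:],s[19:]  1  'b'
   4  s[19:],s[0:]  1  'b'
   5  s[0:],s[12:]  2  'bh'
   6  s[12:],s[2:]  0  ''
   7  s[2:],s[14:]  0  ''
   8  s[14:],s[4:]  1  'd'
   9  s[4:],s[5:]  1  'd'
  10  s[5:],s[8:]  1  'd'
  11  s[8:],s[10:]  0  ''
  12  s[10:],s[3:]  1  'e'
  13  s[3:],s[7:]  2  'ed'
  14  s[7:],s[6:]  1  'e'
  15  s[6:],s[16:]  0  ''
  16  s[16:],s[20:]  0  ''
  17  s[20:],s[17:]  1  'g'
  18  s[17:],s[9:]  1  'g'
  19  s[9:],s[1:]  0  ''
  20  s[1:],s[13:]  1  'h'

n(n+1)/2 = 21·22/2 = 231
Σ LCP = 0 + 0 + 1 + 1 + 1 + 2 + 0 + 0 + 1 + 1 + 1 + 0 + 1 + 2 + 1 + 0 + 0 + 1 + 1 + 0 + 1 = 15
distinct = 231 − 15 = 216

216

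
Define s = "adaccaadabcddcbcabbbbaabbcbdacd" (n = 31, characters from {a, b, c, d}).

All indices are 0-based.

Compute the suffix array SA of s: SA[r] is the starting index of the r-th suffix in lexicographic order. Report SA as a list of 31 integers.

rank | idx | suffix
   0 |  21 | aabbcbdacd
   1 |   5 | aadabcddcbcabbbbaabbcbdacd
   2 |  16 | abbbbaabbcbdacd
   3 |  22 | abbcbdacd
   4 |   8 | abcddcbcabbbbaabbcbdacd
   5 |   2 | accaadabcddcbcabbbbaabbcbdacd
   6 |  28 | acd
   7 |   6 | adabcddcbcabbbbaabbcbdacd
   8 |   0 | adaccaadabcddcbcabbbbaabbcbdacd
   9 |  20 | baabbcbdacd
  10 |  19 | bbaabbcbdacd
  11 |  18 | bbbaabbcbdacd
  12 |  17 | bbbbaabbcbdacd
  13 |  23 | bbcbdacd
  14 |  14 | bcabbbbaabbcbdacd
  15 |  24 | bcbdacd
  16 |   9 | bcddcbcabbbbaabbcbdacd
  17 |  26 | bdacd
  18 |   4 | caadabcddcbcabbbbaabbcbdacd
  19 |  15 | cabbbbaabbcbdacd
  20 |  13 | cbcabbbbaabbcbdacd
  21 |  25 | cbdacd
  22 |   3 | ccaadabcddcbcabbbbaabbcbdacd
  23 |  29 | cd
  24 |  10 | cddcbcabbbbaabbcbdacd
  25 |  30 | d
  26 |   7 | dabcddcbcabbbbaabbcbdacd
  27 |   1 | daccaadabcddcbcabbbbaabbcbdacd
  28 |  27 | dacd
  29 |  12 | dcbcabbbbaabbcbdacd
  30 |  11 | ddcbcabbbbaabbcbdacd

[21, 5, 16, 22, 8, 2, 28, 6, 0, 20, 19, 18, 17, 23, 14, 24, 9, 26, 4, 15, 13, 25, 3, 29, 10, 30, 7, 1, 27, 12, 11]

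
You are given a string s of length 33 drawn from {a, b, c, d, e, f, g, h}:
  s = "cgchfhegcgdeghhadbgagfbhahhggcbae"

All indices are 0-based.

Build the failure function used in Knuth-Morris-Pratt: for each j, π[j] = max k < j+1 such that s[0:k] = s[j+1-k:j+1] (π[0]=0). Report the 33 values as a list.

π[0] = 0
j=1 s[j]='g': π[1]=0 (border '')
j=2 s[j]='c': π[2]=1 (border 'c')
j=3 s[j]='h': k: 1→0; π[3]=0 (border '')
j=4 s[j]='f': π[4]=0 (border '')
j=5 s[j]='h': π[5]=0 (border '')
j=6 s[j]='e': π[6]=0 (border '')
j=7 s[j]='g': π[7]=0 (border '')
j=8 s[j]='c': π[8]=1 (border 'c')
j=9 s[j]='g': π[9]=2 (border 'cg')
j=10 s[j]='d': k: 2→0; π[10]=0 (border '')
j=11 s[j]='e': π[11]=0 (border '')
j=12 s[j]='g': π[12]=0 (border '')
j=13 s[j]='h': π[13]=0 (border '')
j=14 s[j]='h': π[14]=0 (border '')
j=15 s[j]='a': π[15]=0 (border '')
j=16 s[j]='d': π[16]=0 (border '')
j=17 s[j]='b': π[17]=0 (border '')
j=18 s[j]='g': π[18]=0 (border '')
j=19 s[j]='a': π[19]=0 (border '')
j=20 s[j]='g': π[20]=0 (border '')
j=21 s[j]='f': π[21]=0 (border '')
j=22 s[j]='b': π[22]=0 (border '')
j=23 s[j]='h': π[23]=0 (border '')
j=24 s[j]='a': π[24]=0 (border '')
j=25 s[j]='h': π[25]=0 (border '')
j=26 s[j]='h': π[26]=0 (border '')
j=27 s[j]='g': π[27]=0 (border '')
j=28 s[j]='g': π[28]=0 (border '')
j=29 s[j]='c': π[29]=1 (border 'c')
j=30 s[j]='b': k: 1→0; π[30]=0 (border '')
j=31 s[j]='a': π[31]=0 (border '')
j=32 s[j]='e': π[32]=0 (border '')

[0, 0, 1, 0, 0, 0, 0, 0, 1, 2, 0, 0, 0, 0, 0, 0, 0, 0, 0, 0, 0, 0, 0, 0, 0, 0, 0, 0, 0, 1, 0, 0, 0]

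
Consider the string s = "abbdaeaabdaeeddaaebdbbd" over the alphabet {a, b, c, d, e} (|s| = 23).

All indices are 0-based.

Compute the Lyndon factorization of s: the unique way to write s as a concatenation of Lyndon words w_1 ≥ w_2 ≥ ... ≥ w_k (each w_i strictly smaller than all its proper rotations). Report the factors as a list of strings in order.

emit factor 1: 'abbdae' (i=0, period=6)
emit factor 2: 'aabdaeeddaaebdbbd' (i=6, period=17)

["abbdae", "aabdaeeddaaebdbbd"]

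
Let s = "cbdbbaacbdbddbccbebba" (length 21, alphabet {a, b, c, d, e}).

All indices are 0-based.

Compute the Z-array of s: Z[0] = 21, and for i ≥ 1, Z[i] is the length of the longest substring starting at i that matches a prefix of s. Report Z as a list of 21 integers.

[21, 0, 0, 0, 0, 0, 0, 4, 0, 0, 0, 0, 0, 0, 1, 2, 0, 0, 0, 0, 0]

Z[0]=21
i=1: fresh scan; Z[1]=0
i=2: fresh scan; Z[2]=0
i=3: fresh scan; Z[3]=0
i=4: fresh scan; Z[4]=0
i=5: fresh scan; Z[5]=0
i=6: fresh scan; Z[6]=0
i=7: fresh scan; Z[7]=4 grow→box=[7,11)
i=8: min(r-i=3, Z[1]=0)=0; Z[8]=0
i=9: min(r-i=2, Z[2]=0)=0; Z[9]=0
i=10: min(r-i=1, Z[3]=0)=0; Z[10]=0
i=11: fresh scan; Z[11]=0
i=12: fresh scan; Z[12]=0
i=13: fresh scan; Z[13]=0
i=14: fresh scan; Z[14]=1 grow→box=[14,15)
i=15: fresh scan; Z[15]=2 grow→box=[15,17)
i=16: min(r-i=1, Z[1]=0)=0; Z[16]=0
i=17: fresh scan; Z[17]=0
i=18: fresh scan; Z[18]=0
i=19: fresh scan; Z[19]=0
i=20: fresh scan; Z[20]=0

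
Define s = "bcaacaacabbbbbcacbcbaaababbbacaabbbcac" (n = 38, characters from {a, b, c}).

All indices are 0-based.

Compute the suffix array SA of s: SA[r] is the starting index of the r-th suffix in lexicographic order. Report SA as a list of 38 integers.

[20, 21, 30, 2, 5, 22, 24, 8, 31, 36, 28, 3, 6, 15, 19, 23, 27, 26, 25, 9, 10, 32, 11, 33, 12, 0, 34, 13, 17, 37, 29, 1, 4, 7, 35, 14, 18, 16]

rank→(start, suffix):
  0 → (20, 'aaababbbacaabbbcac')
  1 → (21, 'aababbbacaabbbcac')
  2 → (30, 'aabbbcac')
  3 → (2, 'aacaacabbbbbcacbcbaaababbbacaabbbcac')
  4 → (5, 'aacabbbbbcacbcbaaababbbacaabbbcac')
  5 → (22, 'ababbbacaabbbcac')
  6 → (24, 'abbbacaabbbcac')
  7 → (8, 'abbbbbcacbcbaaababbbacaabbbcac')
  8 → (31, 'abbbcac')
  9 → (36, 'ac')
  10 → (28, 'acaabbbcac')
  11 → (3, 'acaacabbbbbcacbcbaaababbbacaabbbcac')
  12 → (6, 'acabbbbbcacbcbaaababbbacaabbbcac')
  13 → (15, 'acbcbaaababbbacaabbbcac')
  14 → (19, 'baaababbbacaabbbcac')
  15 → (23, 'babbbacaabbbcac')
  16 → (27, 'bacaabbbcac')
  17 → (26, 'bbacaabbbcac')
  18 → (25, 'bbbacaabbbcac')
  19 → (9, 'bbbbbcacbcbaaababbbacaabbbcac')
  20 → (10, 'bbbbcacbcbaaababbbacaabbbcac')
  21 → (32, 'bbbcac')
  22 → (11, 'bbbcacbcbaaababbbacaabbbcac')
  23 → (33, 'bbcac')
  24 → (12, 'bbcacbcbaaababbbacaabbbcac')
  25 → (0, 'bcaacaacabbbbbcacbcbaaababbbacaabbbcac')
  26 → (34, 'bcac')
  27 → (13, 'bcacbcbaaababbbacaabbbcac')
  28 → (17, 'bcbaaababbbacaabbbcac')
  29 → (37, 'c')
  30 → (29, 'caabbbcac')
  31 → (1, 'caacaacabbbbbcacbcbaaababbbacaabbbcac')
  32 → (4, 'caacabbbbbcacbcbaaababbbacaabbbcac')
  33 → (7, 'cabbbbbcacbcbaaababbbacaabbbcac')
  34 → (35, 'cac')
  35 → (14, 'cacbcbaaababbbacaabbbcac')
  36 → (18, 'cbaaababbbacaabbbcac')
  37 → (16, 'cbcbaaababbbacaabbbcac')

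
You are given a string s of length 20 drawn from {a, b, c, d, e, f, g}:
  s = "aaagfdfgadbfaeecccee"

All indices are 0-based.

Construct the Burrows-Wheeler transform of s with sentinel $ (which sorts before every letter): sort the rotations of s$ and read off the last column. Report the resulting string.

rank  rotation               last
    0  $aaagfdfgadbfaeecccee  e
    1  aaagfdfgadbfaeecccee$  $
    2  aagfdfgadbfaeecccee$a  a
    3  adbfaeecccee$aaagfdfg  g
    4  aeecccee$aaagfdfgadbf  f
    5  agfdfgadbfaeecccee$aa  a
    6  bfaeecccee$aaagfdfgad  d
    7  cccee$aaagfdfgadbfaee  e
    8  ccee$aaagfdfgadbfaeec  c
    9  cee$aaagfdfgadbfaeecc  c
   10  dbfaeecccee$aaagfdfga  a
   11  dfgadbfaeecccee$aaagf  f
   12  e$aaagfdfgadbfaeeccce  e
   13  ecccee$aaagfdfgadbfae  e
   14  ee$aaagfdfgadbfaeeccc  c
   15  eecccee$aaagfdfgadbfa  a
   16  faeecccee$aaagfdfgadb  b
   17  fdfgadbfaeecccee$aaag  g
   18  fgadbfaeecccee$aaagfd  d
   19  gadbfaeecccee$aaagfdf  f
   20  gfdfgadbfaeecccee$aaa  a

e$agfadeccafeecabgdfa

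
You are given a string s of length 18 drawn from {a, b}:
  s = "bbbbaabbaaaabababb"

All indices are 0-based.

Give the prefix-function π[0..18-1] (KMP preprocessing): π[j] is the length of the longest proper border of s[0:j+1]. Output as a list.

[0, 1, 2, 3, 0, 0, 1, 2, 0, 0, 0, 0, 1, 0, 1, 0, 1, 2]

π[0] = 0
j=1 s[j]='b': π[1]=1 (border 'b')
j=2 s[j]='b': π[2]=2 (border 'bb')
j=3 s[j]='b': π[3]=3 (border 'bbb')
j=4 s[j]='a': k: 3→2→1→0; π[4]=0 (border '')
j=5 s[j]='a': π[5]=0 (border '')
j=6 s[j]='b': π[6]=1 (border 'b')
j=7 s[j]='b': π[7]=2 (border 'bb')
j=8 s[j]='a': k: 2→1→0; π[8]=0 (border '')
j=9 s[j]='a': π[9]=0 (border '')
j=10 s[j]='a': π[10]=0 (border '')
j=11 s[j]='a': π[11]=0 (border '')
j=12 s[j]='b': π[12]=1 (border 'b')
j=13 s[j]='a': k: 1→0; π[13]=0 (border '')
j=14 s[j]='b': π[14]=1 (border 'b')
j=15 s[j]='a': k: 1→0; π[15]=0 (border '')
j=16 s[j]='b': π[16]=1 (border 'b')
j=17 s[j]='b': π[17]=2 (border 'bb')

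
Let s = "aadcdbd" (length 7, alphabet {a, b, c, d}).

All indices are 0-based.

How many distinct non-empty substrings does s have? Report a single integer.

25

rank | idx | suffix
   0 |   0 | aadcdbd
   1 |   1 | adcdbd
   2 |   5 | bd
   3 |   3 | cdbd
   4 |   6 | d
   5 |   4 | dbd
   6 |   2 | dcdbd

SA = [0, 1, 5, 3, 6, 4, 2]
i: (SA[i-1],SA[i]) lcp shared
  1: (0,1) 1 'a'
  2: (1,5) 0 ''
  3: (5,3) 0 ''
  4: (3,6) 0 ''
  5: (6,4) 1 'd'
  6: (4,2) 1 'd'

n(n+1)/2 = 7·8/2 = 28
Σ LCP = 0 + 1 + 0 + 0 + 0 + 1 + 1 = 3
distinct = 28 − 3 = 25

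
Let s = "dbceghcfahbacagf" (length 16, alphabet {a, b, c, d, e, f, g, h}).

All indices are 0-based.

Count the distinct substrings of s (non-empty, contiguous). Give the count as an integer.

rank | idx | suffix
   0 |  11 | acagf
   1 |  13 | agf
   2 |   8 | ahbacagf
   3 |  10 | bacagf
   4 |   1 | bceghcfahbacagf
   5 |  12 | cagf
   6 |   2 | ceghcfahbacagf
   7 |   6 | cfahbacagf
   8 |   0 | dbceghcfahbacagf
   9 |   3 | eghcfahbacagf
  10 |  15 | f
  11 |   7 | fahbacagf
  12 |  14 | gf
  13 |   4 | ghcfahbacagf
  14 |   9 | hbacagf
  15 |   5 | hcfahbacagf

SA = [11, 13, 8, 10, 1, 12, 2, 6, 0, 3, 15, 7, 14, 4, 9, 5]
rank  pair      lcp
   1  s[11:],s[13:]  1  'a'
   2  s[13:],s[8:]  1  'a'
   3  s[8:],s[10:]  0  ''
   4  s[10:],s[1:]  1  'b'
   5  s[1:],s[12:]  0  ''
   6  s[12:],s[2:]  1  'c'
   7  s[2:],s[6:]  1  'c'
   8  s[6:],s[0:]  0  ''
   9  s[0:],s[3:]  0  ''
  10  s[3:],s[15:]  0  ''
  11  s[15:],s[7:]  1  'f'
  12  s[7:],s[14:]  0  ''
  13  s[14:],s[4:]  1  'g'
  14  s[4:],s[9:]  0  ''
  15  s[9:],s[5:]  1  'h'

n(n+1)/2 = 16·17/2 = 136
Σ LCP = 0 + 1 + 1 + 0 + 1 + 0 + 1 + 1 + 0 + 0 + 0 + 1 + 0 + 1 + 0 + 1 = 8
distinct = 136 − 8 = 128

128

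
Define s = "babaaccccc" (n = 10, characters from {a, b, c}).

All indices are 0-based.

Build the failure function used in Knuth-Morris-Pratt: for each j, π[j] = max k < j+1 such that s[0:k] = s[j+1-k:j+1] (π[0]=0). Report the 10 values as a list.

[0, 0, 1, 2, 0, 0, 0, 0, 0, 0]

π[0] = 0
j=1 s[j]='a': π[1]=0 (border '')
j=2 s[j]='b': π[2]=1 (border 'b')
j=3 s[j]='a': π[3]=2 (border 'ba')
j=4 s[j]='a': k: 2→0; π[4]=0 (border '')
j=5 s[j]='c': π[5]=0 (border '')
j=6 s[j]='c': π[6]=0 (border '')
j=7 s[j]='c': π[7]=0 (border '')
j=8 s[j]='c': π[8]=0 (border '')
j=9 s[j]='c': π[9]=0 (border '')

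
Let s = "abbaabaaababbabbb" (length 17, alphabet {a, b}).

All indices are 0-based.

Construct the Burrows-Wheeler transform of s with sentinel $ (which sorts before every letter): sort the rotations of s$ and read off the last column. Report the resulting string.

rank  rotation            last
    0  $abbaabaaababbabbb  b
    1  aaababbabbb$abbaab  b
    2  aabaaababbabbb$abb  b
    3  aababbabbb$abbaaba  a
    4  abaaababbabbb$abba  a
    5  ababbabbb$abbaabaa  a
    6  abbaabaaababbabbb$  $
    7  abbabbb$abbaabaaab  b
    8  abbb$abbaabaaababb  b
    9  b$abbaabaaababbabb  b
   10  baaababbabbb$abbaa  a
   11  baabaaababbabbb$ab  b
   12  babbabbb$abbaabaaa  a
   13  babbb$abbaabaaabab  b
   14  bb$abbaabaaababbab  b
   15  bbaabaaababbabbb$a  a
   16  bbabbb$abbaabaaaba  a
   17  bbb$abbaabaaababba  a

bbbaaa$bbbababbaaa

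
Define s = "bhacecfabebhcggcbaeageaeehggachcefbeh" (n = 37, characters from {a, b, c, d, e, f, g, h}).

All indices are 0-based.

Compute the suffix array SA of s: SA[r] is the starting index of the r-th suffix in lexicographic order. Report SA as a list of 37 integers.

[7, 2, 28, 17, 22, 19, 16, 8, 34, 0, 10, 15, 3, 31, 5, 12, 29, 21, 18, 9, 4, 23, 32, 35, 24, 6, 33, 27, 14, 20, 26, 13, 36, 1, 30, 11, 25]

sorted suffixes:
  #0 SA[0]=7  'abebhcggcbaeageaeehggachcefbeh'
  #1 SA[1]=2  'acecfabebhcggcbaeageaeehggachcefbeh'
  #2 SA[2]=28  'achcefbeh'
  #3 SA[3]=17  'aeageaeehggachcefbeh'
  #4 SA[4]=22  'aeehggachcefbeh'
  #5 SA[5]=19  'ageaeehggachcefbeh'
  #6 SA[6]=16  'baeageaeehggachcefbeh'
  #7 SA[7]=8  'bebhcggcbaeageaeehggachcefbeh'
  #8 SA[8]=34  'beh'
  #9 SA[9]=0  'bhacecfabebhcggcbaeageaeehggachcefbeh'
  #10 SA[10]=10  'bhcggcbaeageaeehggachcefbeh'
  #11 SA[11]=15  'cbaeageaeehggachcefbeh'
  #12 SA[12]=3  'cecfabebhcggcbaeageaeehggachcefbeh'
  #13 SA[13]=31  'cefbeh'
  #14 SA[14]=5  'cfabebhcggcbaeageaeehggachcefbeh'
  #15 SA[15]=12  'cggcbaeageaeehggachcefbeh'
  #16 SA[16]=29  'chcefbeh'
  #17 SA[17]=21  'eaeehggachcefbeh'
  #18 SA[18]=18  'eageaeehggachcefbeh'
  #19 SA[19]=9  'ebhcggcbaeageaeehggachcefbeh'
  #20 SA[20]=4  'ecfabebhcggcbaeageaeehggachcefbeh'
  #21 SA[21]=23  'eehggachcefbeh'
  #22 SA[22]=32  'efbeh'
  #23 SA[23]=35  'eh'
  #24 SA[24]=24  'ehggachcefbeh'
  #25 SA[25]=6  'fabebhcggcbaeageaeehggachcefbeh'
  #26 SA[26]=33  'fbeh'
  #27 SA[27]=27  'gachcefbeh'
  #28 SA[28]=14  'gcbaeageaeehggachcefbeh'
  #29 SA[29]=20  'geaeehggachcefbeh'
  #30 SA[30]=26  'ggachcefbeh'
  #31 SA[31]=13  'ggcbaeageaeehggachcefbeh'
  #32 SA[32]=36  'h'
  #33 SA[33]=1  'hacecfabebhcggcbaeageaeehggachcefbeh'
  #34 SA[34]=30  'hcefbeh'
  #35 SA[35]=11  'hcggcbaeageaeehggachcefbeh'
  #36 SA[36]=25  'hggachcefbeh'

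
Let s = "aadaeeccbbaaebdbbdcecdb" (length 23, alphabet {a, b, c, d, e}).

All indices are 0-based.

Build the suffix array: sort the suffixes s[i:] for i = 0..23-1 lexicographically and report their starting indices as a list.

[0, 10, 1, 11, 3, 22, 9, 8, 15, 13, 16, 7, 6, 20, 18, 2, 21, 14, 17, 12, 5, 19, 4]

sorted suffixes:
  #0 SA[0]=0  'aadaeeccbbaaebdbbdcecdb'
  #1 SA[1]=10  'aaebdbbdcecdb'
  #2 SA[2]=1  'adaeeccbbaaebdbbdcecdb'
  #3 SA[3]=11  'aebdbbdcecdb'
  #4 SA[4]=3  'aeeccbbaaebdbbdcecdb'
  #5 SA[5]=22  'b'
  #6 SA[6]=9  'baaebdbbdcecdb'
  #7 SA[7]=8  'bbaaebdbbdcecdb'
  #8 SA[8]=15  'bbdcecdb'
  #9 SA[9]=13  'bdbbdcecdb'
  #10 SA[10]=16  'bdcecdb'
  #11 SA[11]=7  'cbbaaebdbbdcecdb'
  #12 SA[12]=6  'ccbbaaebdbbdcecdb'
  #13 SA[13]=20  'cdb'
  #14 SA[14]=18  'cecdb'
  #15 SA[15]=2  'daeeccbbaaebdbbdcecdb'
  #16 SA[16]=21  'db'
  #17 SA[17]=14  'dbbdcecdb'
  #18 SA[18]=17  'dcecdb'
  #19 SA[19]=12  'ebdbbdcecdb'
  #20 SA[20]=5  'eccbbaaebdbbdcecdb'
  #21 SA[21]=19  'ecdb'
  #22 SA[22]=4  'eeccbbaaebdbbdcecdb'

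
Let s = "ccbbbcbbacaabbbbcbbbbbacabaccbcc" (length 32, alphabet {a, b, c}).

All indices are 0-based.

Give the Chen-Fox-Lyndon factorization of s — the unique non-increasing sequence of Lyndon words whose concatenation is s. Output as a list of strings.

["c", "c", "bbbc", "b", "b", "ac", "aabbbbcbbbbbacabaccbcc"]

emit factor 1: 'c' (i=0, period=1)
emit factor 2: 'c' (i=1, period=1)
emit factor 3: 'bbbc' (i=2, period=4)
emit factor 4: 'b' (i=6, period=1)
emit factor 5: 'b' (i=7, period=1)
emit factor 6: 'ac' (i=8, period=2)
emit factor 7: 'aabbbbcbbbbbacabaccbcc' (i=10, period=22)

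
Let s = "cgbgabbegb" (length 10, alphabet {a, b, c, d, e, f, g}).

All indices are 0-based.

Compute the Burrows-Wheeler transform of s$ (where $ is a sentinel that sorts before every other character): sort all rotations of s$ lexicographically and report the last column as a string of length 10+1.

rank  rotation     last
    0  $cgbgabbegb  b
    1  abbegb$cgbg  g
    2  b$cgbgabbeg  g
    3  bbegb$cgbga  a
    4  begb$cgbgab  b
    5  bgabbegb$cg  g
    6  cgbgabbegb$  $
    7  egb$cgbgabb  b
    8  gabbegb$cgb  b
    9  gb$cgbgabbe  e
   10  gbgabbegb$c  c

bggabg$bbec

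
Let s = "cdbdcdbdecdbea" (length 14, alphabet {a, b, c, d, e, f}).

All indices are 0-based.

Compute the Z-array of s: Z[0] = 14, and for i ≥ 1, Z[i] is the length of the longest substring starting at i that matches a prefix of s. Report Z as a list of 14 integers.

Z[0]=14
i=1: outside box; Z[1]=0
i=2: outside box; Z[2]=0
i=3: outside box; Z[3]=0
i=4: outside box; Z[4]=4 grow→box=[4,8)
i=5: min(r-i=3, Z[1]=0)=0; Z[5]=0
i=6: min(r-i=2, Z[2]=0)=0; Z[6]=0
i=7: min(r-i=1, Z[3]=0)=0; Z[7]=0
i=8: outside box; Z[8]=0
i=9: outside box; Z[9]=3 grow→box=[9,12)
i=10: min(r-i=2, Z[1]=0)=0; Z[10]=0
i=11: min(r-i=1, Z[2]=0)=0; Z[11]=0
i=12: outside box; Z[12]=0
i=13: outside box; Z[13]=0

[14, 0, 0, 0, 4, 0, 0, 0, 0, 3, 0, 0, 0, 0]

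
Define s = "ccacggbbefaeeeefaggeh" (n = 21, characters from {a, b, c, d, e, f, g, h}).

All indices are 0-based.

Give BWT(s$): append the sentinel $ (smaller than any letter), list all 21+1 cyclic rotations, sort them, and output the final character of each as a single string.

hcffgbc$aaeebegeeggcae

rank  rotation                last
    0  $ccacggbbefaeeeefaggeh  h
    1  acggbbefaeeeefaggeh$cc  c
    2  aeeeefaggeh$ccacggbbef  f
    3  aggeh$ccacggbbefaeeeef  f
    4  bbefaeeeefaggeh$ccacgg  g
    5  befaeeeefaggeh$ccacggb  b
    6  cacggbbefaeeeefaggeh$c  c
    7  ccacggbbefaeeeefaggeh$  $
    8  cggbbefaeeeefaggeh$cca  a
    9  eeeefaggeh$ccacggbbefa  a
   10  eeefaggeh$ccacggbbefae  e
   11  eefaggeh$ccacggbbefaee  e
   12  efaeeeefaggeh$ccacggbb  b
   13  efaggeh$ccacggbbefaeee  e
   14  eh$ccacggbbefaeeeefagg  g
   15  faeeeefaggeh$ccacggbbe  e
   16  faggeh$ccacggbbefaeeee  e
   17  gbbefaeeeefaggeh$ccacg  g
   18  geh$ccacggbbefaeeeefag  g
   19  ggbbefaeeeefaggeh$ccac  c
   20  ggeh$ccacggbbefaeeeefa  a
   21  h$ccacggbbefaeeeefagge  e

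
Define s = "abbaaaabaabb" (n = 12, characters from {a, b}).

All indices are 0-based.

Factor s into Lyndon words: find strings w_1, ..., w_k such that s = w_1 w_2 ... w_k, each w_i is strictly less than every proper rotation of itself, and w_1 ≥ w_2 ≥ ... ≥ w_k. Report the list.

["abb", "aaaabaabb"]

emit factor 1: 'abb' (i=0, period=3)
emit factor 2: 'aaaabaabb' (i=3, period=9)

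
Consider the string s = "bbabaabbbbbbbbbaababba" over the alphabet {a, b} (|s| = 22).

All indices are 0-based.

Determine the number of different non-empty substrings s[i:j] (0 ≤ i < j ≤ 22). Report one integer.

187

rank→(start, suffix):
  0 → (21, 'a')
  1 → (15, 'aababba')
  2 → (4, 'aabbbbbbbbbaababba')
  3 → (2, 'abaabbbbbbbbbaababba')
  4 → (16, 'ababba')
  5 → (18, 'abba')
  6 → (5, 'abbbbbbbbbaababba')
  7 → (20, 'ba')
  8 → (14, 'baababba')
  9 → (3, 'baabbbbbbbbbaababba')
  10 → (1, 'babaabbbbbbbbbaababba')
  11 → (17, 'babba')
  12 → (19, 'bba')
  13 → (13, 'bbaababba')
  14 → (0, 'bbabaabbbbbbbbbaababba')
  15 → (12, 'bbbaababba')
  16 → (11, 'bbbbaababba')
  17 → (10, 'bbbbbaababba')
  18 → (9, 'bbbbbbaababba')
  19 → (8, 'bbbbbbbaababba')
  20 → (7, 'bbbbbbbbaababba')
  21 → (6, 'bbbbbbbbbaababba')

SA = [21, 15, 4, 2, 16, 18, 5, 20, 14, 3, 1, 17, 19, 13, 0, 12, 11, 10, 9, 8, 7, 6]
[i] adj suffixes → lcp
  [1] 21/15 → 1 ('a')
  [2] 15/4 → 3 ('aab')
  [3] 4/2 → 1 ('a')
  [4] 2/16 → 3 ('aba')
  [5] 16/18 → 2 ('ab')
  [6] 18/5 → 3 ('abb')
  [7] 5/20 → 0 ('')
  [8] 20/14 → 2 ('ba')
  [9] 14/3 → 4 ('baab')
  [10] 3/1 → 2 ('ba')
  [11] 1/17 → 3 ('bab')
  [12] 17/19 → 1 ('b')
  [13] 19/13 → 3 ('bba')
  [14] 13/0 → 3 ('bba')
  [15] 0/12 → 2 ('bb')
  [16] 12/11 → 3 ('bbb')
  [17] 11/10 → 4 ('bbbb')
  [18] 10/9 → 5 ('bbbbb')
  [19] 9/8 → 6 ('bbbbbb')
  [20] 8/7 → 7 ('bbbbbbb')
  [21] 7/6 → 8 ('bbbbbbbb')

n(n+1)/2 = 22·23/2 = 253
Σ LCP = 0 + 1 + 3 + 1 + 3 + 2 + 3 + 0 + 2 + 4 + 2 + 3 + 1 + 3 + 3 + 2 + 3 + 4 + 5 + 6 + 7 + 8 = 66
distinct = 253 − 66 = 187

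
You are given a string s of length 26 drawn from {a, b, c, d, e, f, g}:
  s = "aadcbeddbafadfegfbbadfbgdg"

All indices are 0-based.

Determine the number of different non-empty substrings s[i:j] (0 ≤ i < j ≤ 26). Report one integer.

rank | idx | suffix
   0 |   0 | aadcbeddbafadfegfbbadfbgdg
   1 |   1 | adcbeddbafadfegfbbadfbgdg
   2 |  19 | adfbgdg
   3 |  11 | adfegfbbadfbgdg
   4 |   9 | afadfegfbbadfbgdg
   5 |  18 | badfbgdg
   6 |   8 | bafadfegfbbadfbgdg
   7 |  17 | bbadfbgdg
   8 |   4 | beddbafadfegfbbadfbgdg
   9 |  22 | bgdg
  10 |   3 | cbeddbafadfegfbbadfbgdg
  11 |   7 | dbafadfegfbbadfbgdg
  12 |   2 | dcbeddbafadfegfbbadfbgdg
  13 |   6 | ddbafadfegfbbadfbgdg
  14 |  20 | dfbgdg
  15 |  12 | dfegfbbadfbgdg
  16 |  24 | dg
  17 |   5 | eddbafadfegfbbadfbgdg
  18 |  14 | egfbbadfbgdg
  19 |  10 | fadfegfbbadfbgdg
  20 |  16 | fbbadfbgdg
  21 |  21 | fbgdg
  22 |  13 | fegfbbadfbgdg
  23 |  25 | g
  24 |  23 | gdg
  25 |  15 | gfbbadfbgdg

SA = [0, 1, 19, 11, 9, 18, 8, 17, 4, 22, 3, 7, 2, 6, 20, 12, 24, 5, 14, 10, 16, 21, 13, 25, 23, 15]
i: (SA[i-1],SA[i]) lcp shared
  1: (0,1) 1 'a'
  2: (1,19) 2 'ad'
  3: (19,11) 3 'adf'
  4: (11,9) 1 'a'
  5: (9,18) 0 ''
  6: (18,8) 2 'ba'
  7: (8,17) 1 'b'
  8: (17,4) 1 'b'
  9: (4,22) 1 'b'
  10: (22,3) 0 ''
  11: (3,7) 0 ''
  12: (7,2) 1 'd'
  13: (2,6) 1 'd'
  14: (6,20) 1 'd'
  15: (20,12) 2 'df'
  16: (12,24) 1 'd'
  17: (24,5) 0 ''
  18: (5,14) 1 'e'
  19: (14,10) 0 ''
  20: (10,16) 1 'f'
  21: (16,21) 2 'fb'
  22: (21,13) 1 'f'
  23: (13,25) 0 ''
  24: (25,23) 1 'g'
  25: (23,15) 1 'g'

n(n+1)/2 = 26·27/2 = 351
Σ LCP = 0 + 1 + 2 + 3 + 1 + 0 + 2 + 1 + 1 + 1 + 0 + 0 + 1 + 1 + 1 + 2 + 1 + 0 + 1 + 0 + 1 + 2 + 1 + 0 + 1 + 1 = 25
distinct = 351 − 25 = 326

326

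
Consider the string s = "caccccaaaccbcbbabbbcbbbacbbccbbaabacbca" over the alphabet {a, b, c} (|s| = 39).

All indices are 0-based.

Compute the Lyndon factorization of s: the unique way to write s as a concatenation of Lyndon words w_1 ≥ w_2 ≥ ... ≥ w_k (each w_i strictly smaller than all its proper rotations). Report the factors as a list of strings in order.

["c", "acccc", "aaaccbcbbabbbcbbbacbbccbbaabacbc", "a"]

emit factor 1: 'c' (i=0, period=1)
emit factor 2: 'acccc' (i=1, period=5)
emit factor 3: 'aaaccbcbbabbbcbbbacbbccbbaabacbc' (i=6, period=32)
emit factor 4: 'a' (i=38, period=1)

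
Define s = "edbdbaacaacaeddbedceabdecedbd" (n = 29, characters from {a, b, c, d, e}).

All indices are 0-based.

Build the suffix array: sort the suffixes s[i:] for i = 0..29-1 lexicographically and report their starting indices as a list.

rank→(start, suffix):
  0 → (5, 'aacaacaeddbedceabdecedbd')
  1 → (8, 'aacaeddbedceabdecedbd')
  2 → (20, 'abdecedbd')
  3 → (6, 'acaacaeddbedceabdecedbd')
  4 → (9, 'acaeddbedceabdecedbd')
  5 → (11, 'aeddbedceabdecedbd')
  6 → (4, 'baacaacaeddbedceabdecedbd')
  7 → (27, 'bd')
  8 → (2, 'bdbaacaacaeddbedceabdecedbd')
  9 → (21, 'bdecedbd')
  10 → (15, 'bedceabdecedbd')
  11 → (7, 'caacaeddbedceabdecedbd')
  12 → (10, 'caeddbedceabdecedbd')
  13 → (18, 'ceabdecedbd')
  14 → (24, 'cedbd')
  15 → (28, 'd')
  16 → (3, 'dbaacaacaeddbedceabdecedbd')
  17 → (26, 'dbd')
  18 → (1, 'dbdbaacaacaeddbedceabdecedbd')
  19 → (14, 'dbedceabdecedbd')
  20 → (17, 'dceabdecedbd')
  21 → (13, 'ddbedceabdecedbd')
  22 → (22, 'decedbd')
  23 → (19, 'eabdecedbd')
  24 → (23, 'ecedbd')
  25 → (25, 'edbd')
  26 → (0, 'edbdbaacaacaeddbedceabdecedbd')
  27 → (16, 'edceabdecedbd')
  28 → (12, 'eddbedceabdecedbd')

[5, 8, 20, 6, 9, 11, 4, 27, 2, 21, 15, 7, 10, 18, 24, 28, 3, 26, 1, 14, 17, 13, 22, 19, 23, 25, 0, 16, 12]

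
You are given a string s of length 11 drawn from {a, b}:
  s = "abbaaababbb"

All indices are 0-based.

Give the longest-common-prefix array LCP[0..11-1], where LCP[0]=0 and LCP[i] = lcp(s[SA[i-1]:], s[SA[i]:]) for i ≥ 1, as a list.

rank→(start, suffix):
  0 → (3, 'aaababbb')
  1 → (4, 'aababbb')
  2 → (5, 'ababbb')
  3 → (0, 'abbaaababbb')
  4 → (7, 'abbb')
  5 → (10, 'b')
  6 → (2, 'baaababbb')
  7 → (6, 'babbb')
  8 → (9, 'bb')
  9 → (1, 'bbaaababbb')
  10 → (8, 'bbb')

SA = [3, 4, 5, 0, 7, 10, 2, 6, 9, 1, 8]
i: (SA[i-1],SA[i]) lcp shared
  1: (3,4) 2 'aa'
  2: (4,5) 1 'a'
  3: (5,0) 2 'ab'
  4: (0,7) 3 'abb'
  5: (7,10) 0 ''
  6: (10,2) 1 'b'
  7: (2,6) 2 'ba'
  8: (6,9) 1 'b'
  9: (9,1) 2 'bb'
  10: (1,8) 2 'bb'

[0, 2, 1, 2, 3, 0, 1, 2, 1, 2, 2]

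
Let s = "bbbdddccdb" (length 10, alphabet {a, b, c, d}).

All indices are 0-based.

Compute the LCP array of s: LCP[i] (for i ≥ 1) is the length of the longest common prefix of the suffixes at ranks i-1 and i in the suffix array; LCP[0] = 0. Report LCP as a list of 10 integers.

[0, 1, 2, 1, 0, 1, 0, 1, 1, 2]

rank | idx | suffix
   0 |   9 | b
   1 |   0 | bbbdddccdb
   2 |   1 | bbdddccdb
   3 |   2 | bdddccdb
   4 |   6 | ccdb
   5 |   7 | cdb
   6 |   8 | db
   7 |   5 | dccdb
   8 |   4 | ddccdb
   9 |   3 | dddccdb

SA = [9, 0, 1, 2, 6, 7, 8, 5, 4, 3]
rank  pair      lcp
   1  s[9:],s[0:]  1  'b'
   2  s[0:],s[1:]  2  'bb'
   3  s[1:],s[2:]  1  'b'
   4  s[2:],s[6:]  0  ''
   5  s[6:],s[7:]  1  'c'
   6  s[7:],s[8:]  0  ''
   7  s[8:],s[5:]  1  'd'
   8  s[5:],s[4:]  1  'd'
   9  s[4:],s[3:]  2  'dd'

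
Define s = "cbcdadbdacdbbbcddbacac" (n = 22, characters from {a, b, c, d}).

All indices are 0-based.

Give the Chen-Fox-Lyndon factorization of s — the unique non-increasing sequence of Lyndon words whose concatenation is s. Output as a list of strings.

emit factor 1: 'c' (i=0, period=1)
emit factor 2: 'bcd' (i=1, period=3)
emit factor 3: 'adbd' (i=4, period=4)
emit factor 4: 'acdbbbcddb' (i=8, period=10)
emit factor 5: 'ac' (i=18, period=2)
emit factor 6: 'ac' (i=20, period=2)

["c", "bcd", "adbd", "acdbbbcddb", "ac", "ac"]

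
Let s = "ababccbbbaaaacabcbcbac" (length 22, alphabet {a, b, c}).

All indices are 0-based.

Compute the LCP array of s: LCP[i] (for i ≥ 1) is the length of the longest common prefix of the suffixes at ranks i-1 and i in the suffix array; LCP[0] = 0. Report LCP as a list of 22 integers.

rank→(start, suffix):
  0 → (9, 'aaaacabcbcbac')
  1 → (10, 'aaacabcbcbac')
  2 → (11, 'aacabcbcbac')
  3 → (0, 'ababccbbbaaaacabcbcbac')
  4 → (14, 'abcbcbac')
  5 → (2, 'abccbbbaaaacabcbcbac')
  6 → (20, 'ac')
  7 → (12, 'acabcbcbac')
  8 → (8, 'baaaacabcbcbac')
  9 → (1, 'babccbbbaaaacabcbcbac')
  10 → (19, 'bac')
  11 → (7, 'bbaaaacabcbcbac')
  12 → (6, 'bbbaaaacabcbcbac')
  13 → (17, 'bcbac')
  14 → (15, 'bcbcbac')
  15 → (3, 'bccbbbaaaacabcbcbac')
  16 → (21, 'c')
  17 → (13, 'cabcbcbac')
  18 → (18, 'cbac')
  19 → (5, 'cbbbaaaacabcbcbac')
  20 → (16, 'cbcbac')
  21 → (4, 'ccbbbaaaacabcbcbac')

SA = [9, 10, 11, 0, 14, 2, 20, 12, 8, 1, 19, 7, 6, 17, 15, 3, 21, 13, 18, 5, 16, 4]
rank  pair      lcp
   1  s[9:],s[10:]  3  'aaa'
   2  s[10:],s[11:]  2  'aa'
   3  s[11:],s[0:]  1  'a'
   4  s[0:],s[14:]  2  'ab'
   5  s[14:],s[2:]  3  'abc'
   6  s[2:],s[20:]  1  'a'
   7  s[20:],s[12:]  2  'ac'
   8  s[12:],s[8:]  0  ''
   9  s[8:],s[1:]  2  'ba'
  10  s[1:],s[19:]  2  'ba'
  11  s[19:],s[7:]  1  'b'
  12  s[7:],s[6:]  2  'bb'
  13  s[6:],s[17:]  1  'b'
  14  s[17:],s[15:]  3  'bcb'
  15  s[15:],s[3:]  2  'bc'
  16  s[3:],s[21:]  0  ''
  17  s[21:],s[13:]  1  'c'
  18  s[13:],s[18:]  1  'c'
  19  s[18:],s[5:]  2  'cb'
  20  s[5:],s[16:]  2  'cb'
  21  s[16:],s[4:]  1  'c'

[0, 3, 2, 1, 2, 3, 1, 2, 0, 2, 2, 1, 2, 1, 3, 2, 0, 1, 1, 2, 2, 1]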